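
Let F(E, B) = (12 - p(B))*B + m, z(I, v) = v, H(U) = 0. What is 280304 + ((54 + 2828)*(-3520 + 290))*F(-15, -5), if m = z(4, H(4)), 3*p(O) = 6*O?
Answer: 1024254904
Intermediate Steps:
p(O) = 2*O (p(O) = (6*O)/3 = 2*O)
m = 0
F(E, B) = B*(12 - 2*B) (F(E, B) = (12 - 2*B)*B + 0 = B*(12 - 2*B) + 0 = B*(12 - 2*B))
280304 + ((54 + 2828)*(-3520 + 290))*F(-15, -5) = 280304 + ((54 + 2828)*(-3520 + 290))*(2*(-5)*(6 - 1*(-5))) = 280304 + (2882*(-3230))*(2*(-5)*(6 + 5)) = 280304 - 18617720*(-5)*11 = 280304 - 9308860*(-110) = 280304 + 1023974600 = 1024254904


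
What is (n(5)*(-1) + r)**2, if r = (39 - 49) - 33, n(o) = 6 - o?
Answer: 1936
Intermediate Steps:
r = -43 (r = -10 - 33 = -43)
(n(5)*(-1) + r)**2 = ((6 - 1*5)*(-1) - 43)**2 = ((6 - 5)*(-1) - 43)**2 = (1*(-1) - 43)**2 = (-1 - 43)**2 = (-44)**2 = 1936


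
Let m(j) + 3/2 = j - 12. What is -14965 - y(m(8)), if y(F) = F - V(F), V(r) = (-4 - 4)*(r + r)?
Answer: -29743/2 ≈ -14872.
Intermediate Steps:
V(r) = -16*r
m(j) = -27/2 + j (m(j) = -3/2 + (j - 12) = -3/2 + (-12 + j) = -27/2 + j)
y(F) = 17*F (y(F) = F - (-16)*F = F + 16*F = 17*F)
-14965 - y(m(8)) = -14965 - 17*(-27/2 + 8) = -14965 - 17*(-11)/2 = -14965 - 1*(-187/2) = -14965 + 187/2 = -29743/2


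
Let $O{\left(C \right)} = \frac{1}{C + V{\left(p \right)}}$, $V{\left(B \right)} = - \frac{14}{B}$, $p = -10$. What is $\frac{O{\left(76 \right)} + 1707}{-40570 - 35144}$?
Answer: $- \frac{330307}{14650659} \approx -0.022546$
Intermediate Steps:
$O{\left(C \right)} = \frac{1}{\frac{7}{5} + C}$ ($O{\left(C \right)} = \frac{1}{C - \frac{14}{-10}} = \frac{1}{C - - \frac{7}{5}} = \frac{1}{C + \frac{7}{5}} = \frac{1}{\frac{7}{5} + C}$)
$\frac{O{\left(76 \right)} + 1707}{-40570 - 35144} = \frac{\frac{5}{7 + 5 \cdot 76} + 1707}{-40570 - 35144} = \frac{\frac{5}{7 + 380} + 1707}{-75714} = \left(\frac{5}{387} + 1707\right) \left(- \frac{1}{75714}\right) = \frac{660614}{387} \left(- \frac{1}{75714}\right) = - \frac{330307}{14650659}$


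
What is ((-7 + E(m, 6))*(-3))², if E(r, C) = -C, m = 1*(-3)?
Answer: 1521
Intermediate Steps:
m = -3
((-7 + E(m, 6))*(-3))² = ((-7 - 1*6)*(-3))² = ((-7 - 6)*(-3))² = (-13*(-3))² = 39² = 1521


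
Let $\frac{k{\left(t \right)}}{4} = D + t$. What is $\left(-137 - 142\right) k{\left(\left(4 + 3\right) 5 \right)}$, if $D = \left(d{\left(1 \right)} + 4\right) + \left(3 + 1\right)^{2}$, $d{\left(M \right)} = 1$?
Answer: $-62496$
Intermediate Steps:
$D = 21$ ($D = \left(1 + 4\right) + \left(3 + 1\right)^{2} = 5 + 4^{2} = 5 + 16 = 21$)
$k{\left(t \right)} = 84 + 4 t$ ($k{\left(t \right)} = 4 \left(21 + t\right) = 84 + 4 t$)
$\left(-137 - 142\right) k{\left(\left(4 + 3\right) 5 \right)} = \left(-137 - 142\right) \left(84 + 4 \left(4 + 3\right) 5\right) = - 279 \left(84 + 4 \cdot 7 \cdot 5\right) = - 279 \left(84 + 4 \cdot 35\right) = - 279 \left(84 + 140\right) = \left(-279\right) 224 = -62496$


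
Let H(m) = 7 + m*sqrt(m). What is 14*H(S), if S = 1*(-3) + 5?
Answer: 98 + 28*sqrt(2) ≈ 137.60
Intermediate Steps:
S = 2 (S = -3 + 5 = 2)
H(m) = 7 + m**(3/2)
14*H(S) = 14*(7 + 2**(3/2)) = 14*(7 + 2*sqrt(2)) = 98 + 28*sqrt(2)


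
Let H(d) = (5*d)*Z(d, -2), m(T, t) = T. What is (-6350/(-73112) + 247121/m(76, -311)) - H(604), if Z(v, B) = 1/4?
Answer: 22817149/9139 ≈ 2496.7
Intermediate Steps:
Z(v, B) = ¼
H(d) = 5*d/4 (H(d) = (5*d)*(¼) = 5*d/4)
(-6350/(-73112) + 247121/m(76, -311)) - H(604) = (-6350/(-73112) + 247121/76) - 5*604/4 = (-6350*(-1/73112) + 247121*(1/76)) - 1*755 = (3175/36556 + 247121/76) - 755 = 29717094/9139 - 755 = 22817149/9139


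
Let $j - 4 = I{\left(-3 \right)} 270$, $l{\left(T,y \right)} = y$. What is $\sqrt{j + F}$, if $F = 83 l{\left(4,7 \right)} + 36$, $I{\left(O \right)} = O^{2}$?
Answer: $3 \sqrt{339} \approx 55.236$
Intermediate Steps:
$j = 2434$ ($j = 4 + \left(-3\right)^{2} \cdot 270 = 4 + 9 \cdot 270 = 4 + 2430 = 2434$)
$F = 617$ ($F = 83 \cdot 7 + 36 = 581 + 36 = 617$)
$\sqrt{j + F} = \sqrt{2434 + 617} = \sqrt{3051} = 3 \sqrt{339}$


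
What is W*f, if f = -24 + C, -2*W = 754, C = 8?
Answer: 6032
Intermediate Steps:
W = -377 (W = -½*754 = -377)
f = -16 (f = -24 + 8 = -16)
W*f = -377*(-16) = 6032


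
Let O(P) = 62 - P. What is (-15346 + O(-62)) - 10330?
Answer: -25552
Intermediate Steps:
(-15346 + O(-62)) - 10330 = (-15346 + (62 - 1*(-62))) - 10330 = (-15346 + (62 + 62)) - 10330 = (-15346 + 124) - 10330 = -15222 - 10330 = -25552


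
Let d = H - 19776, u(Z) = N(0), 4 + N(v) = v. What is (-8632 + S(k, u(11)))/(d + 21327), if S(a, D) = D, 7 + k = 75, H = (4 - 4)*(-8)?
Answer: -8636/1551 ≈ -5.5680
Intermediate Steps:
N(v) = -4 + v
u(Z) = -4 (u(Z) = -4 + 0 = -4)
H = 0 (H = 0*(-8) = 0)
k = 68 (k = -7 + 75 = 68)
d = -19776 (d = 0 - 19776 = -19776)
(-8632 + S(k, u(11)))/(d + 21327) = (-8632 - 4)/(-19776 + 21327) = -8636/1551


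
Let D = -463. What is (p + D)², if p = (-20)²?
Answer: 3969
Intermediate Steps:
p = 400
(p + D)² = (400 - 463)² = (-63)² = 3969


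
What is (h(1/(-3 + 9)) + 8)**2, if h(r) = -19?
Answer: 121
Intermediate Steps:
(h(1/(-3 + 9)) + 8)**2 = (-19 + 8)**2 = (-11)**2 = 121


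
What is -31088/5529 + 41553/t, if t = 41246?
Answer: -1052509111/228049134 ≈ -4.6153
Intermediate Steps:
-31088/5529 + 41553/t = -31088/5529 + 41553/41246 = -1052509111/228049134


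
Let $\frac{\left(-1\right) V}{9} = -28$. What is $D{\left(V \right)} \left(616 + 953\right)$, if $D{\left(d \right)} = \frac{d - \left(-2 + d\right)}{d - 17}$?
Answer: $\frac{3138}{235} \approx 13.353$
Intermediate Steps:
$V = 252$ ($V = \left(-9\right) \left(-28\right) = 252$)
$D{\left(d \right)} = \frac{2}{-17 + d}$
$D{\left(V \right)} \left(616 + 953\right) = \frac{2}{-17 + 252} \left(616 + 953\right) = \frac{2}{235} \cdot 1569 = \frac{3138}{235}$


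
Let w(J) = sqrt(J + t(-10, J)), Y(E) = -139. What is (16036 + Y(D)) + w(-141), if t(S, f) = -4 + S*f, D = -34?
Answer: 15897 + sqrt(1265) ≈ 15933.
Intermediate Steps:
w(J) = sqrt(-4 - 9*J) (w(J) = sqrt(J + (-4 - 10*J)) = sqrt(-4 - 9*J))
(16036 + Y(D)) + w(-141) = (16036 - 139) + sqrt(-4 - 9*(-141)) = 15897 + sqrt(-4 + 1269) = 15897 + sqrt(1265)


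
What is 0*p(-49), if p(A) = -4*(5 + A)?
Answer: 0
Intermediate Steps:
p(A) = -20 - 4*A
0*p(-49) = 0*(-20 - 4*(-49)) = 0*(-20 + 196) = 0*176 = 0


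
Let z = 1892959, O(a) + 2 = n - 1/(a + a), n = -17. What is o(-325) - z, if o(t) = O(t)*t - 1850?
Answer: -3777269/2 ≈ -1.8886e+6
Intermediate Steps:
O(a) = -19 - 1/(2*a) (O(a) = -2 + (-17 - 1/(a + a)) = -2 + (-17 - 1/(2*a)) = -19 - 1/(2*a))
o(t) = -1850 + t*(-19 - 1/(2*t)) (o(t) = (-19 - 1/(2*t))*t - 1850 = t*(-19 - 1/(2*t)) - 1850 = -1850 + t*(-19 - 1/(2*t)))
o(-325) - z = (-3701/2 - 19*(-325)) - 1*1892959 = (-3701/2 + 6175) - 1892959 = 8649/2 - 1892959 = -3777269/2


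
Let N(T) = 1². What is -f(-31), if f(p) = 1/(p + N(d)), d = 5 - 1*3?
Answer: 1/30 ≈ 0.033333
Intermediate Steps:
d = 2 (d = 5 - 3 = 2)
N(T) = 1
f(p) = 1/(1 + p) (f(p) = 1/(p + 1) = 1/(1 + p))
-f(-31) = -1/(1 - 31) = -1/(-30) = -1*(-1/30) = 1/30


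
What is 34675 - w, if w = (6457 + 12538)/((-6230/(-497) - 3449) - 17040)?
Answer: 50412869220/1453829 ≈ 34676.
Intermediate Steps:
w = -1348645/1453829 (w = 18995/((-6230*(-1/497) - 3449) - 17040) = 18995/((890/71 - 3449) - 17040) = 18995/(-243989/71 - 17040) = 18995/(-1453829/71) = 18995*(-71/1453829) = -1348645/1453829 ≈ -0.92765)
34675 - w = 34675 - 1*(-1348645/1453829) = 34675 + 1348645/1453829 = 50412869220/1453829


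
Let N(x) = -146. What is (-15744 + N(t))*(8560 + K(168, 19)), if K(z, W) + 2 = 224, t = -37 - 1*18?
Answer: -139545980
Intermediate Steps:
t = -55 (t = -37 - 18 = -55)
K(z, W) = 222 (K(z, W) = -2 + 224 = 222)
(-15744 + N(t))*(8560 + K(168, 19)) = (-15744 - 146)*(8560 + 222) = -15890*8782 = -139545980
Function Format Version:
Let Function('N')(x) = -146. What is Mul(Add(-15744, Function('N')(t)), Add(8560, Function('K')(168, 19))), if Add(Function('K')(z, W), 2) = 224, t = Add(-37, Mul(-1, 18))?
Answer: -139545980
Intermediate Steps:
t = -55 (t = Add(-37, -18) = -55)
Function('K')(z, W) = 222 (Function('K')(z, W) = Add(-2, 224) = 222)
Mul(Add(-15744, Function('N')(t)), Add(8560, Function('K')(168, 19))) = Mul(Add(-15744, -146), Add(8560, 222)) = Mul(-15890, 8782) = -139545980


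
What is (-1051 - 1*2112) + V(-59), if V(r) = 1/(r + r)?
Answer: -373235/118 ≈ -3163.0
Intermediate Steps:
V(r) = 1/(2*r)
(-1051 - 1*2112) + V(-59) = (-1051 - 1*2112) + (½)/(-59) = (-1051 - 2112) + (½)*(-1/59) = -3163 - 1/118 = -373235/118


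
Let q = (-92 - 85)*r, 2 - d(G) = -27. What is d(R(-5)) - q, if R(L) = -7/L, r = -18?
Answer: -3157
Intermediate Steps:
d(G) = 29 (d(G) = 2 - 1*(-27) = 2 + 27 = 29)
q = 3186 (q = (-92 - 85)*(-18) = -177*(-18) = 3186)
d(R(-5)) - q = 29 - 1*3186 = 29 - 3186 = -3157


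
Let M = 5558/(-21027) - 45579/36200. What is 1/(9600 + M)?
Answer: 761177400/7306143450767 ≈ 0.00010418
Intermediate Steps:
M = -1159589233/761177400 (M = 5558*(-1/21027) - 45579*1/36200 = -5558/21027 - 45579/36200 = -1159589233/761177400 ≈ -1.5234)
1/(9600 + M) = 1/(9600 - 1159589233/761177400) = 1/(7306143450767/761177400) = 761177400/7306143450767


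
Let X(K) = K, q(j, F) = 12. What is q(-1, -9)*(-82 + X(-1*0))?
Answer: -984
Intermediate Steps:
q(-1, -9)*(-82 + X(-1*0)) = 12*(-82 - 1*0) = 12*(-82 + 0) = 12*(-82) = -984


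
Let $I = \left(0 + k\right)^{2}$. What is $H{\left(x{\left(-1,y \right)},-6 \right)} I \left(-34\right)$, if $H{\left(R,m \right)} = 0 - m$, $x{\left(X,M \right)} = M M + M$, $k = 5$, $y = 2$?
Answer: $-5100$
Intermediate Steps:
$x{\left(X,M \right)} = M + M^{2}$ ($x{\left(X,M \right)} = M^{2} + M = M + M^{2}$)
$H{\left(R,m \right)} = - m$
$I = 25$ ($I = \left(0 + 5\right)^{2} = 5^{2} = 25$)
$H{\left(x{\left(-1,y \right)},-6 \right)} I \left(-34\right) = \left(-1\right) \left(-6\right) 25 \left(-34\right) = 6 \cdot 25 \left(-34\right) = 150 \left(-34\right) = -5100$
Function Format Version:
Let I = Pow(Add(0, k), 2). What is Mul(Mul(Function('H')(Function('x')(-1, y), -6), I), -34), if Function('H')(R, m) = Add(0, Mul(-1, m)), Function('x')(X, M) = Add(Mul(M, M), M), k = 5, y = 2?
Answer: -5100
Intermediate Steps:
Function('x')(X, M) = Add(M, Pow(M, 2)) (Function('x')(X, M) = Add(Pow(M, 2), M) = Add(M, Pow(M, 2)))
Function('H')(R, m) = Mul(-1, m)
I = 25 (I = Pow(Add(0, 5), 2) = Pow(5, 2) = 25)
Mul(Mul(Function('H')(Function('x')(-1, y), -6), I), -34) = Mul(Mul(Mul(-1, -6), 25), -34) = Mul(Mul(6, 25), -34) = Mul(150, -34) = -5100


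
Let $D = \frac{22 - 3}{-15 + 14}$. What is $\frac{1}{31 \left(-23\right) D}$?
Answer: $\frac{1}{13547} \approx 7.3817 \cdot 10^{-5}$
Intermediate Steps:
$D = -19$ ($D = \frac{19}{-1} = 19 \left(-1\right) = -19$)
$\frac{1}{31 \left(-23\right) D} = \frac{1}{31 \left(-23\right) \left(-19\right)} = \frac{1}{\left(-713\right) \left(-19\right)} = \frac{1}{13547}$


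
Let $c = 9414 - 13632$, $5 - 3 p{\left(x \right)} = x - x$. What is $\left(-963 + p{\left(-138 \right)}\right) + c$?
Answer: $- \frac{15538}{3} \approx -5179.3$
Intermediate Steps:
$p{\left(x \right)} = \frac{5}{3}$ ($p{\left(x \right)} = \frac{5}{3} - \frac{x - x}{3} = \frac{5}{3} - 0 = \frac{5}{3} + 0 = \frac{5}{3}$)
$c = -4218$ ($c = 9414 - 13632 = -4218$)
$\left(-963 + p{\left(-138 \right)}\right) + c = \left(-963 + \frac{5}{3}\right) - 4218 = - \frac{2884}{3} - 4218 = - \frac{15538}{3}$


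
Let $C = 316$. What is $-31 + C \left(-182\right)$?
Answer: $-57543$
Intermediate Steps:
$-31 + C \left(-182\right) = -31 + 316 \left(-182\right) = -31 - 57512 = -57543$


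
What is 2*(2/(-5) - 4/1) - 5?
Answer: -69/5 ≈ -13.800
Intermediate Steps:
2*(2/(-5) - 4/1) - 5 = 2*(2*(-⅕) - 4*1) - 5 = 2*(-⅖ - 4) - 5 = 2*(-22/5) - 5 = -44/5 - 5 = -69/5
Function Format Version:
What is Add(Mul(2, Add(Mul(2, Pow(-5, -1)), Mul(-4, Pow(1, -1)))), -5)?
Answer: Rational(-69, 5) ≈ -13.800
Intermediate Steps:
Add(Mul(2, Add(Mul(2, Pow(-5, -1)), Mul(-4, Pow(1, -1)))), -5) = Add(Mul(2, Add(Mul(2, Rational(-1, 5)), Mul(-4, 1))), -5) = Add(Mul(2, Add(Rational(-2, 5), -4)), -5) = Add(Mul(2, Rational(-22, 5)), -5) = Add(Rational(-44, 5), -5) = Rational(-69, 5)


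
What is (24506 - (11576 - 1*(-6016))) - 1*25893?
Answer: -18979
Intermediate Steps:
(24506 - (11576 - 1*(-6016))) - 1*25893 = (24506 - (11576 + 6016)) - 25893 = (24506 - 1*17592) - 25893 = (24506 - 17592) - 25893 = 6914 - 25893 = -18979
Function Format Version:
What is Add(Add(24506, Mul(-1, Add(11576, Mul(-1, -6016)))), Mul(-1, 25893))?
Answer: -18979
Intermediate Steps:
Add(Add(24506, Mul(-1, Add(11576, Mul(-1, -6016)))), Mul(-1, 25893)) = Add(Add(24506, Mul(-1, Add(11576, 6016))), -25893) = Add(Add(24506, Mul(-1, 17592)), -25893) = Add(Add(24506, -17592), -25893) = Add(6914, -25893) = -18979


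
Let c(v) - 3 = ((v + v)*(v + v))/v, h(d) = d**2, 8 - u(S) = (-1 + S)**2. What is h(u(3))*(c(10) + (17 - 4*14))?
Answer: 64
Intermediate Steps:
u(S) = 8 - (-1 + S)**2
c(v) = 3 + 4*v (c(v) = 3 + ((v + v)*(v + v))/v = 3 + ((2*v)*(2*v))/v = 3 + (4*v**2)/v = 3 + 4*v)
h(u(3))*(c(10) + (17 - 4*14)) = (8 - (-1 + 3)**2)**2*((3 + 4*10) + (17 - 4*14)) = (8 - 1*2**2)**2*((3 + 40) + (17 - 56)) = (8 - 1*4)**2*(43 - 39) = (8 - 4)**2*4 = 4**2*4 = 16*4 = 64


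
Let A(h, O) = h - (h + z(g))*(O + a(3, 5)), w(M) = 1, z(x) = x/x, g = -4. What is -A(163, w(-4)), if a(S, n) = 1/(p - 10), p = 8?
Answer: -81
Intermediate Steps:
z(x) = 1
a(S, n) = -½ (a(S, n) = 1/(8 - 10) = 1/(-2) = -½)
A(h, O) = h - (1 + h)*(-½ + O) (A(h, O) = h - (h + 1)*(O - ½) = h - (1 + h)*(-½ + O))
-A(163, w(-4)) = -(½ - 1*1 + (3/2)*163 - 1*1*163) = -(½ - 1 + 489/2 - 163) = -1*81 = -81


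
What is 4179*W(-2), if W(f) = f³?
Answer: -33432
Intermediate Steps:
4179*W(-2) = 4179*(-2)³ = 4179*(-8) = -33432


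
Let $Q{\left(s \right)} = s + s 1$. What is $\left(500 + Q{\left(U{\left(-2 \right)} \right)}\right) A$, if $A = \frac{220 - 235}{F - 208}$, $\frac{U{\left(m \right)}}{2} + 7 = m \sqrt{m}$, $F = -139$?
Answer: $\frac{7080}{347} - \frac{120 i \sqrt{2}}{347} \approx 20.403 - 0.48907 i$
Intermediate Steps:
$U{\left(m \right)} = -14 + 2 m^{\frac{3}{2}}$ ($U{\left(m \right)} = -14 + 2 m \sqrt{m} = -14 + 2 m^{\frac{3}{2}}$)
$A = \frac{15}{347}$ ($A = \frac{220 - 235}{-139 - 208} = - \frac{15}{-347} = \left(-15\right) \left(- \frac{1}{347}\right) = \frac{15}{347} \approx 0.043228$)
$Q{\left(s \right)} = 2 s$ ($Q{\left(s \right)} = s + s = 2 s$)
$\left(500 + Q{\left(U{\left(-2 \right)} \right)}\right) A = \left(500 + 2 \left(-14 + 2 \left(-2\right)^{\frac{3}{2}}\right)\right) \frac{15}{347} = \left(500 + 2 \left(-14 + 2 \left(- 2 i \sqrt{2}\right)\right)\right) \frac{15}{347} = \left(500 + 2 \left(-14 - 4 i \sqrt{2}\right)\right) \frac{15}{347} = \left(500 - \left(28 + 8 i \sqrt{2}\right)\right) \frac{15}{347} = \left(472 - 8 i \sqrt{2}\right) \frac{15}{347} = \frac{7080}{347} - \frac{120 i \sqrt{2}}{347}$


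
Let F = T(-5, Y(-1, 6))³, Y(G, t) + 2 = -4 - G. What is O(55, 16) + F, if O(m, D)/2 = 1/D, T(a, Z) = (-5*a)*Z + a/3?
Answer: -438975973/216 ≈ -2.0323e+6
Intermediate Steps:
Y(G, t) = -6 - G (Y(G, t) = -2 + (-4 - G) = -6 - G)
T(a, Z) = a/3 - 5*Z*a (T(a, Z) = -5*Z*a + a*(⅓) = -5*Z*a + a/3 = a/3 - 5*Z*a)
O(m, D) = 2/D
F = -54872000/27 (F = ((⅓)*(-5)*(1 - 15*(-6 - 1*(-1))))³ = ((⅓)*(-5)*(1 - 15*(-6 + 1)))³ = ((⅓)*(-5)*(1 - 15*(-5)))³ = ((⅓)*(-5)*(1 + 75))³ = ((⅓)*(-5)*76)³ = (-380/3)³ = -54872000/27 ≈ -2.0323e+6)
O(55, 16) + F = 2/16 - 54872000/27 = 2*(1/16) - 54872000/27 = ⅛ - 54872000/27 = -438975973/216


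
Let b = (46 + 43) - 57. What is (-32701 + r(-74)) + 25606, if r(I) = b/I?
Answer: -262531/37 ≈ -7095.4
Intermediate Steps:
b = 32 (b = 89 - 57 = 32)
r(I) = 32/I
(-32701 + r(-74)) + 25606 = (-32701 + 32/(-74)) + 25606 = (-32701 + 32*(-1/74)) + 25606 = (-32701 - 16/37) + 25606 = -1209953/37 + 25606 = -262531/37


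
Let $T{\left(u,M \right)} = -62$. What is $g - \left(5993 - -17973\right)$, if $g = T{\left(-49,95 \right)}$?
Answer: $-24028$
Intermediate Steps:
$g = -62$
$g - \left(5993 - -17973\right) = -62 - \left(5993 - -17973\right) = -62 - \left(5993 + 17973\right) = -62 - 23966 = -24028$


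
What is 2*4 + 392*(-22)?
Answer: -8616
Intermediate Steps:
2*4 + 392*(-22) = 8 - 8624 = -8616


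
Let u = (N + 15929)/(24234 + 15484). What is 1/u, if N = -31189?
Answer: -2837/1090 ≈ -2.6028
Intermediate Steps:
u = -1090/2837 (u = (-31189 + 15929)/(24234 + 15484) = -15260/39718 = -15260*1/39718 = -1090/2837 ≈ -0.38421)
1/u = 1/(-1090/2837) = -2837/1090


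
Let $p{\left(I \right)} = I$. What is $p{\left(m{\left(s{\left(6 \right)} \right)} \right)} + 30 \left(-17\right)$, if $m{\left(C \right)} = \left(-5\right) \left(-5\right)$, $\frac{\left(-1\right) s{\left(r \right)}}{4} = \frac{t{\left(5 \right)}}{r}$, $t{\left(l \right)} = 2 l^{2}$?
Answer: $-485$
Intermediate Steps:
$s{\left(r \right)} = - \frac{200}{r}$ ($s{\left(r \right)} = - 4 \frac{2 \cdot 5^{2}}{r} = - 4 \frac{2 \cdot 25}{r} = - 4 \frac{50}{r} = - \frac{200}{r}$)
$m{\left(C \right)} = 25$
$p{\left(m{\left(s{\left(6 \right)} \right)} \right)} + 30 \left(-17\right) = 25 + 30 \left(-17\right) = 25 - 510 = -485$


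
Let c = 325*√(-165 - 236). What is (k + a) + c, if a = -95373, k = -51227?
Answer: -146600 + 325*I*√401 ≈ -1.466e+5 + 6508.1*I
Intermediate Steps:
c = 325*I*√401 (c = 325*√(-401) = 325*(I*√401) = 325*I*√401 ≈ 6508.1*I)
(k + a) + c = (-51227 - 95373) + 325*I*√401 = -146600 + 325*I*√401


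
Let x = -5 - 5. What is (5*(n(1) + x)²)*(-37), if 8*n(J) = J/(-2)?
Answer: -4795385/256 ≈ -18732.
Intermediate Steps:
n(J) = -J/16 (n(J) = (J/(-2))/8 = (J*(-½))/8 = (-J/2)/8 = -J/16)
x = -10
(5*(n(1) + x)²)*(-37) = (5*(-1/16*1 - 10)²)*(-37) = (5*(-1/16 - 10)²)*(-37) = (5*(-161/16)²)*(-37) = (5*(25921/256))*(-37) = (129605/256)*(-37) = -4795385/256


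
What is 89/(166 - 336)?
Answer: -89/170 ≈ -0.52353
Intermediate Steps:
89/(166 - 336) = 89/(-170) = 89*(-1/170) = -89/170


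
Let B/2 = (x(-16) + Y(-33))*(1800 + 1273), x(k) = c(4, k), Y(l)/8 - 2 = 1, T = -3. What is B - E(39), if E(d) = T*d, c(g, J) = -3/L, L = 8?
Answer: 581265/4 ≈ 1.4532e+5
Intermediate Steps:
Y(l) = 24 (Y(l) = 16 + 8*1 = 16 + 8 = 24)
c(g, J) = -3/8
x(k) = -3/8
E(d) = -3*d
B = 580797/4 (B = 2*((-3/8 + 24)*(1800 + 1273)) = 2*((189/8)*3073) = 2*(580797/8) = 580797/4 ≈ 1.4520e+5)
B - E(39) = 580797/4 - (-3)*39 = 580797/4 - 1*(-117) = 580797/4 + 117 = 581265/4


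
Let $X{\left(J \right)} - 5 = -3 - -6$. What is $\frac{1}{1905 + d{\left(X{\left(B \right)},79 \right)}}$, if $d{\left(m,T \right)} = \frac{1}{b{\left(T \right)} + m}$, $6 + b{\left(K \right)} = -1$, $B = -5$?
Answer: $\frac{1}{1906} \approx 0.00052466$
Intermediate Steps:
$X{\left(J \right)} = 8$ ($X{\left(J \right)} = 5 - -3 = 5 + \left(-3 + 6\right) = 5 + 3 = 8$)
$b{\left(K \right)} = -7$ ($b{\left(K \right)} = -6 - 1 = -7$)
$d{\left(m,T \right)} = \frac{1}{-7 + m}$
$\frac{1}{1905 + d{\left(X{\left(B \right)},79 \right)}} = \frac{1}{1905 + \frac{1}{-7 + 8}} = \frac{1}{1905 + 1^{-1}} = \frac{1}{1905 + 1} = \frac{1}{1906}$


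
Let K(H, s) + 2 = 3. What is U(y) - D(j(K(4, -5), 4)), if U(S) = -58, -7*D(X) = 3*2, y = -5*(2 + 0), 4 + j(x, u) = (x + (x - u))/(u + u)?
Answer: -400/7 ≈ -57.143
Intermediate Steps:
K(H, s) = 1 (K(H, s) = -2 + 3 = 1)
j(x, u) = -4 + (-u + 2*x)/(2*u) (j(x, u) = -4 + (x + (x - u))/(u + u) = -4 + (-u + 2*x)/((2*u)) = -4 + (-u + 2*x)*(1/(2*u)) = -4 + (-u + 2*x)/(2*u))
y = -10 (y = -5*2 = -10)
D(X) = -6/7 (D(X) = -3*2/7 = -⅐*6 = -6/7)
U(y) - D(j(K(4, -5), 4)) = -58 - 1*(-6/7) = -58 + 6/7 = -400/7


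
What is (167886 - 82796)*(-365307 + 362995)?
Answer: -196728080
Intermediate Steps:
(167886 - 82796)*(-365307 + 362995) = 85090*(-2312) = -196728080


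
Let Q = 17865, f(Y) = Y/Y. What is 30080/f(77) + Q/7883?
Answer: 237138505/7883 ≈ 30082.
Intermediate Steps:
f(Y) = 1
30080/f(77) + Q/7883 = 30080/1 + 17865/7883 = 30080*1 + 17865*(1/7883) = 30080 + 17865/7883 = 237138505/7883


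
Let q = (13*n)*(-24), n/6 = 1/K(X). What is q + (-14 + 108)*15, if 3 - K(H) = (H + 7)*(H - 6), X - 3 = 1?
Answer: 33378/25 ≈ 1335.1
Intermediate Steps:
X = 4 (X = 3 + 1 = 4)
K(H) = 3 - (-6 + H)*(7 + H) (K(H) = 3 - (H + 7)*(H - 6) = 3 - (7 + H)*(-6 + H) = 3 - (-6 + H)*(7 + H))
n = 6/25 (n = 6/(45 - 1*4 - 1*4**2) = 6/(45 - 4 - 1*16) = 6/(45 - 4 - 16) = 6/25 ≈ 0.24000)
q = -1872/25 (q = (13*(6/25))*(-24) = (78/25)*(-24) = -1872/25 ≈ -74.880)
q + (-14 + 108)*15 = -1872/25 + (-14 + 108)*15 = -1872/25 + 94*15 = -1872/25 + 1410 = 33378/25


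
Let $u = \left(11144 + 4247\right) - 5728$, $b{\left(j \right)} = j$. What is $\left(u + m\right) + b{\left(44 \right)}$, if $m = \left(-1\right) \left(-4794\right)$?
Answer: $14501$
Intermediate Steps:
$m = 4794$
$u = 9663$ ($u = 15391 - 5728 = 9663$)
$\left(u + m\right) + b{\left(44 \right)} = \left(9663 + 4794\right) + 44 = 14457 + 44 = 14501$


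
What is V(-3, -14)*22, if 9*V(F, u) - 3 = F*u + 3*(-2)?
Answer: 286/3 ≈ 95.333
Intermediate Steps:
V(F, u) = -1/3 + F*u/9 (V(F, u) = 1/3 + (F*u + 3*(-2))/9 = 1/3 + (F*u - 6)/9 = 1/3 + (-6 + F*u)/9 = 1/3 + (-2/3 + F*u/9) = -1/3 + F*u/9)
V(-3, -14)*22 = (-1/3 + (1/9)*(-3)*(-14))*22 = (-1/3 + 14/3)*22 = (13/3)*22 = 286/3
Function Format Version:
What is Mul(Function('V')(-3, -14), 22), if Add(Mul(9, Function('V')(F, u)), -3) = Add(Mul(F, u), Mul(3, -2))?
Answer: Rational(286, 3) ≈ 95.333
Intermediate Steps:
Function('V')(F, u) = Add(Rational(-1, 3), Mul(Rational(1, 9), F, u)) (Function('V')(F, u) = Add(Rational(1, 3), Mul(Rational(1, 9), Add(Mul(F, u), Mul(3, -2)))) = Add(Rational(1, 3), Mul(Rational(1, 9), Add(Mul(F, u), -6))) = Add(Rational(1, 3), Mul(Rational(1, 9), Add(-6, Mul(F, u)))) = Add(Rational(1, 3), Add(Rational(-2, 3), Mul(Rational(1, 9), F, u))) = Add(Rational(-1, 3), Mul(Rational(1, 9), F, u)))
Mul(Function('V')(-3, -14), 22) = Mul(Add(Rational(-1, 3), Mul(Rational(1, 9), -3, -14)), 22) = Mul(Add(Rational(-1, 3), Rational(14, 3)), 22) = Mul(Rational(13, 3), 22) = Rational(286, 3)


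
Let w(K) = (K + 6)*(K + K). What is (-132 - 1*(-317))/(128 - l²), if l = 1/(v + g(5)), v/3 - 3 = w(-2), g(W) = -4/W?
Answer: 7326185/5068903 ≈ 1.4453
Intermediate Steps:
w(K) = 2*K*(6 + K) (w(K) = (6 + K)*(2*K) = 2*K*(6 + K))
v = -39 (v = 9 + 3*(2*(-2)*(6 - 2)) = 9 + 3*(2*(-2)*4) = 9 + 3*(-16) = 9 - 48 = -39)
l = -5/199 (l = 1/(-39 - 4/5) = 1/(-39 - 4*⅕) = 1/(-39 - ⅘) = 1/(-199/5) = -5/199 ≈ -0.025126)
(-132 - 1*(-317))/(128 - l²) = (-132 - 1*(-317))/(128 - (-5/199)²) = (-132 + 317)/(128 - 1*25/39601) = 185/(128 - 25/39601) = 185/(5068903/39601) = 185*(39601/5068903) = 7326185/5068903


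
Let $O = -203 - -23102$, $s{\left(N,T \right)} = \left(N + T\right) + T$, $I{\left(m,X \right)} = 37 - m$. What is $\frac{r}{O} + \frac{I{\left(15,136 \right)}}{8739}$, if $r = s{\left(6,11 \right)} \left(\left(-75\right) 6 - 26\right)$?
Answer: $- \frac{2273914}{3923811} \approx -0.57952$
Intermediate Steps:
$s{\left(N,T \right)} = N + 2 T$
$O = 22899$ ($O = -203 + 23102 = 22899$)
$r = -13328$ ($r = \left(6 + 2 \cdot 11\right) \left(\left(-75\right) 6 - 26\right) = \left(6 + 22\right) \left(-450 - 26\right) = 28 \left(-476\right) = -13328$)
$\frac{r}{O} + \frac{I{\left(15,136 \right)}}{8739} = - \frac{13328}{22899} + \frac{37 - 15}{8739} = \left(-13328\right) \frac{1}{22899} + \left(37 - 15\right) \frac{1}{8739} = - \frac{784}{1347} + 22 \cdot \frac{1}{8739} = - \frac{784}{1347} + \frac{22}{8739} = - \frac{2273914}{3923811}$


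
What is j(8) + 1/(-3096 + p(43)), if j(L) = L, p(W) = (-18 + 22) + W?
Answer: 24391/3049 ≈ 7.9997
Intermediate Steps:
p(W) = 4 + W
j(8) + 1/(-3096 + p(43)) = 8 + 1/(-3096 + (4 + 43)) = 8 + 1/(-3096 + 47) = 8 + 1/(-3049) = 8 - 1/3049 = 24391/3049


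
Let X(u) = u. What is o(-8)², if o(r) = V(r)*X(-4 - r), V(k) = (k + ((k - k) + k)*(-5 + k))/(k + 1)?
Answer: 147456/49 ≈ 3009.3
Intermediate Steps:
V(k) = (k + k*(-5 + k))/(1 + k) (V(k) = (k + (0 + k)*(-5 + k))/(1 + k) = (k + k*(-5 + k))/(1 + k))
o(r) = r*(-4 + r)*(-4 - r)/(1 + r) (o(r) = (r*(-4 + r)/(1 + r))*(-4 - r) = r*(-4 + r)*(-4 - r)/(1 + r))
o(-8)² = (-8*(16 - 1*(-8)²)/(1 - 8))² = (-8*(16 - 1*64)/(-7))² = (-8*(-⅐)*(16 - 64))² = (-8*(-⅐)*(-48))² = (-384/7)² = 147456/49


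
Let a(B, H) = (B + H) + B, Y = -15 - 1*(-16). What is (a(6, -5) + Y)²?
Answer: 64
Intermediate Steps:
Y = 1 (Y = -15 + 16 = 1)
a(B, H) = H + 2*B
(a(6, -5) + Y)² = ((-5 + 2*6) + 1)² = ((-5 + 12) + 1)² = (7 + 1)² = 8² = 64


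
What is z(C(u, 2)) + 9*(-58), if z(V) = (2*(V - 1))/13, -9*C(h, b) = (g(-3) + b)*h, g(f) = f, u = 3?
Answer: -20362/39 ≈ -522.10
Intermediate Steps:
C(h, b) = -h*(-3 + b)/9 (C(h, b) = -(-3 + b)*h/9 = -h*(-3 + b)/9)
z(V) = -2/13 + 2*V/13 (z(V) = (2*(-1 + V))*(1/13) = (-2 + 2*V)*(1/13) = -2/13 + 2*V/13)
z(C(u, 2)) + 9*(-58) = (-2/13 + 2*((⅑)*3*(3 - 1*2))/13) + 9*(-58) = (-2/13 + 2*((⅑)*3*(3 - 2))/13) - 522 = (-2/13 + 2*((⅑)*3*1)/13) - 522 = (-2/13 + (2/13)*(⅓)) - 522 = (-2/13 + 2/39) - 522 = -4/39 - 522 = -20362/39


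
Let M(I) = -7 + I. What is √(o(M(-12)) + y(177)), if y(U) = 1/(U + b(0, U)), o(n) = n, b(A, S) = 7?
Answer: I*√160770/92 ≈ 4.3583*I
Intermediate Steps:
y(U) = 1/(7 + U) (y(U) = 1/(U + 7) = 1/(7 + U))
√(o(M(-12)) + y(177)) = √((-7 - 12) + 1/(7 + 177)) = √(-19 + 1/184) = √(-3495/184) = I*√160770/92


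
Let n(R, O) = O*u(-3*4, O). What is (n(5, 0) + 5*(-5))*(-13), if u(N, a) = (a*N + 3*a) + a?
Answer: 325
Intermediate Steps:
u(N, a) = 4*a + N*a (u(N, a) = (N*a + 3*a) + a = (3*a + N*a) + a = 4*a + N*a)
n(R, O) = -8*O² (n(R, O) = O*(O*(4 - 3*4)) = O*(O*(4 - 12)) = O*(O*(-8)) = O*(-8*O) = -8*O²)
(n(5, 0) + 5*(-5))*(-13) = (-8*0² + 5*(-5))*(-13) = (-8*0 - 25)*(-13) = (0 - 25)*(-13) = -25*(-13) = 325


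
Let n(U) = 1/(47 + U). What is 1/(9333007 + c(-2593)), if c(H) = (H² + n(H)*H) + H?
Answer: 2546/40873646991 ≈ 6.2289e-8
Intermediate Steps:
c(H) = H + H² + H/(47 + H) (c(H) = (H² + H/(47 + H)) + H = H + H² + H/(47 + H))
1/(9333007 + c(-2593)) = 1/(9333007 - 2593*(1 + (1 - 2593)*(47 - 2593))/(47 - 2593)) = 1/(9333007 - 2593*(1 - 2592*(-2546))/(-2546)) = 1/(9333007 - 2593*(-1/2546)*(1 + 6599232)) = 1/(9333007 - 2593*(-1/2546)*6599233) = 1/(9333007 + 17111811169/2546) = 1/(40873646991/2546) = 2546/40873646991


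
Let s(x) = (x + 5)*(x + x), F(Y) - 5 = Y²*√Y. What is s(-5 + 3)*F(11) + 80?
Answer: 20 - 1452*√11 ≈ -4795.7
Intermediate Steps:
F(Y) = 5 + Y^(5/2) (F(Y) = 5 + Y²*√Y = 5 + Y^(5/2))
s(x) = 2*x*(5 + x) (s(x) = (5 + x)*(2*x) = 2*x*(5 + x))
s(-5 + 3)*F(11) + 80 = (2*(-5 + 3)*(5 + (-5 + 3)))*(5 + 11^(5/2)) + 80 = (2*(-2)*(5 - 2))*(5 + 121*√11) + 80 = (2*(-2)*3)*(5 + 121*√11) + 80 = -12*(5 + 121*√11) + 80 = (-60 - 1452*√11) + 80 = 20 - 1452*√11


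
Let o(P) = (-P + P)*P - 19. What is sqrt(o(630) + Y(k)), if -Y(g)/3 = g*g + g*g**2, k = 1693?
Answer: I*sqrt(14566277437) ≈ 1.2069e+5*I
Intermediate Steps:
Y(g) = -3*g**2 - 3*g**3 (Y(g) = -3*(g*g + g*g**2) = -3*(g**2 + g**3) = -3*g**2 - 3*g**3)
o(P) = -19 (o(P) = 0*P - 19 = 0 - 19 = -19)
sqrt(o(630) + Y(k)) = sqrt(-19 + 3*1693**2*(-1 - 1*1693)) = sqrt(-19 + 3*2866249*(-1 - 1693)) = sqrt(-19 + 3*2866249*(-1694)) = sqrt(-19 - 14566277418) = sqrt(-14566277437) = I*sqrt(14566277437)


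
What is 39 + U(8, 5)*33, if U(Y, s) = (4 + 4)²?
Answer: 2151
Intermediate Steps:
U(Y, s) = 64 (U(Y, s) = 8² = 64)
39 + U(8, 5)*33 = 39 + 64*33 = 39 + 2112 = 2151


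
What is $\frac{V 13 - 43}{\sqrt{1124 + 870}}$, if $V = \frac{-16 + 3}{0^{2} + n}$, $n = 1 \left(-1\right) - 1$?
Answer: $\frac{83 \sqrt{1994}}{3988} \approx 0.92936$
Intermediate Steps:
$n = -2$ ($n = -1 - 1 = -2$)
$V = \frac{13}{2}$ ($V = \frac{-16 + 3}{0^{2} - 2} = - \frac{13}{0 - 2} = - \frac{13}{-2} = \left(-13\right) \left(- \frac{1}{2}\right) = \frac{13}{2} \approx 6.5$)
$\frac{V 13 - 43}{\sqrt{1124 + 870}} = \frac{\frac{13}{2} \cdot 13 - 43}{\sqrt{1124 + 870}} = \frac{\frac{169}{2} - 43}{\sqrt{1994}} = \frac{83 \frac{\sqrt{1994}}{1994}}{2} = \frac{83 \sqrt{1994}}{3988}$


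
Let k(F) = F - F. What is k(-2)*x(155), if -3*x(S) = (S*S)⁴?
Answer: 0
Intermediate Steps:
x(S) = -S⁸/3
k(F) = 0
k(-2)*x(155) = 0*(-⅓*155⁸) = 0*(-⅓*333160561500390625) = 0*(-333160561500390625/3) = 0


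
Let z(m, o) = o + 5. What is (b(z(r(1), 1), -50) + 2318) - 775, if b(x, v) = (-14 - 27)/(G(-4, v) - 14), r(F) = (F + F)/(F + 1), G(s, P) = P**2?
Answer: 3835857/2486 ≈ 1543.0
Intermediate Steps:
r(F) = 2*F/(1 + F) (r(F) = (2*F)/(1 + F) = 2*F/(1 + F))
z(m, o) = 5 + o
b(x, v) = -41/(-14 + v**2) (b(x, v) = (-14 - 27)/(v**2 - 14) = -41/(-14 + v**2))
(b(z(r(1), 1), -50) + 2318) - 775 = (-41/(-14 + (-50)**2) + 2318) - 775 = (-41/(-14 + 2500) + 2318) - 775 = (-41/2486 + 2318) - 775 = 5762507/2486 - 775 = 3835857/2486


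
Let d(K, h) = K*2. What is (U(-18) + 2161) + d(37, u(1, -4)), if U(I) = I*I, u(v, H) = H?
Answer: 2559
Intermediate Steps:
U(I) = I²
d(K, h) = 2*K
(U(-18) + 2161) + d(37, u(1, -4)) = ((-18)² + 2161) + 2*37 = (324 + 2161) + 74 = 2485 + 74 = 2559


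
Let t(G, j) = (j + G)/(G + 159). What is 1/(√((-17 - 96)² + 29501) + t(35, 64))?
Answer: -6402/530287973 + 37636*√42270/1590863919 ≈ 0.0048518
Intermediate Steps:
t(G, j) = (G + j)/(159 + G)
1/(√((-17 - 96)² + 29501) + t(35, 64)) = 1/(√((-17 - 96)² + 29501) + (35 + 64)/(159 + 35)) = 1/(√((-113)² + 29501) + 99/194) = 1/(√(12769 + 29501) + (1/194)*99) = 1/(√42270 + 99/194) = 1/(99/194 + √42270)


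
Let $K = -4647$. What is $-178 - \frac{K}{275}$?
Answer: $- \frac{44303}{275} \approx -161.1$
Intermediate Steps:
$-178 - \frac{K}{275} = -178 - - \frac{4647}{275} = -178 + \frac{4647}{275} = - \frac{44303}{275}$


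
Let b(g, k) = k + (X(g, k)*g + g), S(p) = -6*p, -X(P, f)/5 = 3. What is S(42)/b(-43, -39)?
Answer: -252/563 ≈ -0.44760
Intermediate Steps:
X(P, f) = -15 (X(P, f) = -5*3 = -15)
b(g, k) = k - 14*g (b(g, k) = k + (-15*g + g) = k - 14*g)
S(42)/b(-43, -39) = (-6*42)/(-39 - 14*(-43)) = -252/(-39 + 602) = -252/563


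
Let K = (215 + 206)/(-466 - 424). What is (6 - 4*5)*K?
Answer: 2947/445 ≈ 6.6225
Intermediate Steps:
K = -421/890 (K = 421/(-890) = 421*(-1/890) = -421/890 ≈ -0.47303)
(6 - 4*5)*K = (6 - 4*5)*(-421/890) = (6 - 20)*(-421/890) = -14*(-421/890) = 2947/445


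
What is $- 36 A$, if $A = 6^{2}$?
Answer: $-1296$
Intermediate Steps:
$A = 36$
$- 36 A = \left(-36\right) 36 = -1296$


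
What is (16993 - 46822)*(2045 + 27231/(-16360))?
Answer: -997152716301/16360 ≈ -6.0951e+7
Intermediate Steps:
(16993 - 46822)*(2045 + 27231/(-16360)) = -29829*(2045 + 27231*(-1/16360)) = -29829*(2045 - 27231/16360) = -29829*33428969/16360 = -997152716301/16360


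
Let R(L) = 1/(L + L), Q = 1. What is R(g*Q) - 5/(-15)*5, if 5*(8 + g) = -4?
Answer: 425/264 ≈ 1.6098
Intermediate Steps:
g = -44/5 (g = -8 + (⅕)*(-4) = -8 - ⅘ = -44/5 ≈ -8.8000)
R(L) = 1/(2*L)
R(g*Q) - 5/(-15)*5 = 1/(2*((-44/5*1))) - 5/(-15)*5 = 1/(2*(-44/5)) - 5*(-1/15)*5 = (½)*(-5/44) + (⅓)*5 = -5/88 + 5/3 = 425/264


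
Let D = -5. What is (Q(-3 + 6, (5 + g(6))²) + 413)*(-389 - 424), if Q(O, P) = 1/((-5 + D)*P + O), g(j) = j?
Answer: -405272370/1207 ≈ -3.3577e+5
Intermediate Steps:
Q(O, P) = 1/(O - 10*P) (Q(O, P) = 1/((-5 - 5)*P + O) = 1/(-10*P + O) = 1/(O - 10*P))
(Q(-3 + 6, (5 + g(6))²) + 413)*(-389 - 424) = (1/((-3 + 6) - 10*(5 + 6)²) + 413)*(-389 - 424) = (1/(3 - 10*11²) + 413)*(-813) = (1/(3 - 10*121) + 413)*(-813) = (1/(3 - 1210) + 413)*(-813) = (1/(-1207) + 413)*(-813) = (-1/1207 + 413)*(-813) = (498490/1207)*(-813) = -405272370/1207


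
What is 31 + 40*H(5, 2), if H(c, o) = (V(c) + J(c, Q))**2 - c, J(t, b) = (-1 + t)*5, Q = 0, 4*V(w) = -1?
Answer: 30867/2 ≈ 15434.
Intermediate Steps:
V(w) = -1/4 (V(w) = (1/4)*(-1) = -1/4)
J(t, b) = -5 + 5*t
H(c, o) = (-21/4 + 5*c)**2 - c (H(c, o) = (-1/4 + (-5 + 5*c))**2 - c = (-21/4 + 5*c)**2 - c)
31 + 40*H(5, 2) = 31 + 40*(-1*5 + (-21 + 20*5)**2/16) = 31 + 40*(-5 + (-21 + 100)**2/16) = 31 + 40*(-5 + (1/16)*79**2) = 31 + 40*(-5 + (1/16)*6241) = 31 + 40*(-5 + 6241/16) = 31 + 40*(6161/16) = 31 + 30805/2 = 30867/2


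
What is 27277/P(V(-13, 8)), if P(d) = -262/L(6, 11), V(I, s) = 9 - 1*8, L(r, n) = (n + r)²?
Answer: -7883053/262 ≈ -30088.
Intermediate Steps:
V(I, s) = 1 (V(I, s) = 9 - 8 = 1)
P(d) = -262/289 (P(d) = -262/(11 + 6)² = -262/(17²) = -262/289)
27277/P(V(-13, 8)) = 27277/(-262/289) = 27277*(-289/262) = -7883053/262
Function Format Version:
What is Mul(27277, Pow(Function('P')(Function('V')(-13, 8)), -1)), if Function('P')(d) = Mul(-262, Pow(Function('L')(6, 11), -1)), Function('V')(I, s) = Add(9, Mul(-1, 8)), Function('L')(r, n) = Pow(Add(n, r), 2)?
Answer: Rational(-7883053, 262) ≈ -30088.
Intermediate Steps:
Function('V')(I, s) = 1 (Function('V')(I, s) = Add(9, -8) = 1)
Function('P')(d) = Rational(-262, 289) (Function('P')(d) = Mul(-262, Pow(Pow(Add(11, 6), 2), -1)) = Mul(-262, Pow(Pow(17, 2), -1)) = Mul(-262, Pow(289, -1)) = Mul(-262, Rational(1, 289)) = Rational(-262, 289))
Mul(27277, Pow(Function('P')(Function('V')(-13, 8)), -1)) = Mul(27277, Pow(Rational(-262, 289), -1)) = Mul(27277, Rational(-289, 262)) = Rational(-7883053, 262)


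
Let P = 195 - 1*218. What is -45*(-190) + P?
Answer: 8527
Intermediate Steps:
P = -23 (P = 195 - 218 = -23)
-45*(-190) + P = -45*(-190) - 23 = 8550 - 23 = 8527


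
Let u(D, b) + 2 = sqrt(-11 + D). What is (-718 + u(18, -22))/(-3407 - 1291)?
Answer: 40/261 - sqrt(7)/4698 ≈ 0.15269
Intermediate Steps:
u(D, b) = -2 + sqrt(-11 + D)
(-718 + u(18, -22))/(-3407 - 1291) = (-718 + (-2 + sqrt(-11 + 18)))/(-3407 - 1291) = (-718 + (-2 + sqrt(7)))/(-4698) = (-720 + sqrt(7))*(-1/4698) = 40/261 - sqrt(7)/4698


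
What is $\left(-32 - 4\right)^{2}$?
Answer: $1296$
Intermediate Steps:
$\left(-32 - 4\right)^{2} = \left(-36\right)^{2} = 1296$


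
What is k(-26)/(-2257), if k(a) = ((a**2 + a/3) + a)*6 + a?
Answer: -3822/2257 ≈ -1.6934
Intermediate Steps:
k(a) = 6*a**2 + 9*a (k(a) = ((a**2 + a/3) + a)*6 + a = (a**2 + 4*a/3)*6 + a = (6*a**2 + 8*a) + a = 6*a**2 + 9*a)
k(-26)/(-2257) = (3*(-26)*(3 + 2*(-26)))/(-2257) = (3*(-26)*(3 - 52))*(-1/2257) = (3*(-26)*(-49))*(-1/2257) = 3822*(-1/2257) = -3822/2257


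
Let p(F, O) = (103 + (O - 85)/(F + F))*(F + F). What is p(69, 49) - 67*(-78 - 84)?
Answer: 25032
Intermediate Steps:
p(F, O) = 2*F*(103 + (-85 + O)/(2*F)) (p(F, O) = (103 + (-85 + O)/((2*F)))*(2*F) = (103 + (-85 + O)*(1/(2*F)))*(2*F) = (103 + (-85 + O)/(2*F))*(2*F) = 2*F*(103 + (-85 + O)/(2*F)))
p(69, 49) - 67*(-78 - 84) = (-85 + 49 + 206*69) - 67*(-78 - 84) = (-85 + 49 + 14214) - 67*(-162) = 14178 + 10854 = 25032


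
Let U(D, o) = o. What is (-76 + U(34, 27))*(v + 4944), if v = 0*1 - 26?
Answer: -240982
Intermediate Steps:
v = -26 (v = 0 - 26 = -26)
(-76 + U(34, 27))*(v + 4944) = (-76 + 27)*(-26 + 4944) = -49*4918 = -240982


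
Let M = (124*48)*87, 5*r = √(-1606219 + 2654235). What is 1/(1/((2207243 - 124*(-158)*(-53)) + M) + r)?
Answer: -42167275/2981528521720559671 + 56898530589620*√65501/2981528521720559671 ≈ 0.0048841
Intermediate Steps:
r = 4*√65501/5 (r = √(-1606219 + 2654235)/5 = √1048016/5 = (4*√65501)/5 = 4*√65501/5 ≈ 204.75)
M = 517824 (M = 5952*87 = 517824)
1/(1/((2207243 - 124*(-158)*(-53)) + M) + r) = 1/(1/((2207243 - 124*(-158)*(-53)) + 517824) + 4*√65501/5) = 1/(1/((2207243 - (-19592)*(-53)) + 517824) + 4*√65501/5) = 1/(1/((2207243 - 1*1038376) + 517824) + 4*√65501/5) = 1/(1/((2207243 - 1038376) + 517824) + 4*√65501/5) = 1/(1/(1168867 + 517824) + 4*√65501/5) = 1/(1/1686691 + 4*√65501/5)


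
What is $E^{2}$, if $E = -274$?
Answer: $75076$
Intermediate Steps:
$E^{2} = \left(-274\right)^{2} = 75076$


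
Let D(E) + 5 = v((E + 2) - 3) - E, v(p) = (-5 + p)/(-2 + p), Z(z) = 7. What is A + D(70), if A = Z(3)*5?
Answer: -2616/67 ≈ -39.045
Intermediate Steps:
v(p) = (-5 + p)/(-2 + p)
A = 35 (A = 7*5 = 35)
D(E) = -5 - E + (-6 + E)/(-3 + E) (D(E) = -5 + ((-5 + ((E + 2) - 3))/(-2 + ((E + 2) - 3)) - E) = -5 + ((-5 + ((2 + E) - 3))/(-2 + ((2 + E) - 3)) - E) = -5 + ((-5 + (-1 + E))/(-2 + (-1 + E)) - E) = -5 + ((-6 + E)/(-3 + E) - E) = -5 + (-E + (-6 + E)/(-3 + E)) = -5 - E + (-6 + E)/(-3 + E))
A + D(70) = 35 + (9 - 1*70 - 1*70**2)/(-3 + 70) = 35 + (9 - 70 - 1*4900)/67 = 35 + (9 - 70 - 4900)/67 = 35 + (1/67)*(-4961) = 35 - 4961/67 = -2616/67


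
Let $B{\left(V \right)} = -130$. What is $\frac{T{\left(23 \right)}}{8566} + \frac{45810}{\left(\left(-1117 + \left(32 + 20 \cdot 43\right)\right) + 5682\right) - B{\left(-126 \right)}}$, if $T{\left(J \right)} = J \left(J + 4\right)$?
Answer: $\frac{395877987}{47858242} \approx 8.2719$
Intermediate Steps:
$T{\left(J \right)} = J \left(4 + J\right)$
$\frac{T{\left(23 \right)}}{8566} + \frac{45810}{\left(\left(-1117 + \left(32 + 20 \cdot 43\right)\right) + 5682\right) - B{\left(-126 \right)}} = \frac{23 \left(4 + 23\right)}{8566} + \frac{45810}{\left(\left(-1117 + \left(32 + 20 \cdot 43\right)\right) + 5682\right) - -130} = 23 \cdot 27 \cdot \frac{1}{8566} + \frac{45810}{\left(\left(-1117 + \left(32 + 860\right)\right) + 5682\right) + 130} = 621 \cdot \frac{1}{8566} + \frac{45810}{\left(\left(-1117 + 892\right) + 5682\right) + 130} = \frac{621}{8566} + \frac{45810}{\left(-225 + 5682\right) + 130} = \frac{621}{8566} + \frac{45810}{5457 + 130} = \frac{621}{8566} + \frac{45810}{5587} = \frac{395877987}{47858242}$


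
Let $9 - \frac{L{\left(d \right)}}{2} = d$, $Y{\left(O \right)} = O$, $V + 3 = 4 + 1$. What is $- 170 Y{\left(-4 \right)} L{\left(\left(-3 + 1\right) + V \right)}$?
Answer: $12240$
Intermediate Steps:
$V = 2$ ($V = -3 + \left(4 + 1\right) = -3 + 5 = 2$)
$L{\left(d \right)} = 18 - 2 d$
$- 170 Y{\left(-4 \right)} L{\left(\left(-3 + 1\right) + V \right)} = \left(-170\right) \left(-4\right) \left(18 - 2 \left(\left(-3 + 1\right) + 2\right)\right) = 680 \left(18 - 2 \left(-2 + 2\right)\right) = 680 \left(18 - 0\right) = 680 \left(18 + 0\right) = 680 \cdot 18 = 12240$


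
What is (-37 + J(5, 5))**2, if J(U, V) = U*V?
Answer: 144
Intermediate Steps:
(-37 + J(5, 5))**2 = (-37 + 5*5)**2 = (-37 + 25)**2 = (-12)**2 = 144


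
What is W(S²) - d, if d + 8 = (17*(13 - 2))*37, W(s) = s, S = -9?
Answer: -6830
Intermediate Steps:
d = 6911 (d = -8 + (17*(13 - 2))*37 = -8 + (17*11)*37 = -8 + 187*37 = -8 + 6919 = 6911)
W(S²) - d = (-9)² - 1*6911 = 81 - 6911 = -6830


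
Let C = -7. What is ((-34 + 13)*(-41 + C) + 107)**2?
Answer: 1243225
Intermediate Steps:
((-34 + 13)*(-41 + C) + 107)**2 = ((-34 + 13)*(-41 - 7) + 107)**2 = (-21*(-48) + 107)**2 = (1008 + 107)**2 = 1115**2 = 1243225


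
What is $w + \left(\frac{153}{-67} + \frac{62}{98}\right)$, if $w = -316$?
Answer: $- \frac{1042848}{3283} \approx -317.65$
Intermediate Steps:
$w + \left(\frac{153}{-67} + \frac{62}{98}\right) = -316 + \left(\frac{153}{-67} + \frac{62}{98}\right) = -316 + \left(153 \left(- \frac{1}{67}\right) + 62 \cdot \frac{1}{98}\right) = -316 + \left(- \frac{153}{67} + \frac{31}{49}\right) = -316 - \frac{5420}{3283} = - \frac{1042848}{3283}$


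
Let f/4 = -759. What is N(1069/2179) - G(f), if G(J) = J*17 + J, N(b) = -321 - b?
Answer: 118377464/2179 ≈ 54327.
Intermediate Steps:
f = -3036 (f = 4*(-759) = -3036)
G(J) = 18*J (G(J) = 17*J + J = 18*J)
N(1069/2179) - G(f) = (-321 - 1069/2179) - 18*(-3036) = (-321 - 1069/2179) - 1*(-54648) = (-321 - 1*1069/2179) + 54648 = (-321 - 1069/2179) + 54648 = -700528/2179 + 54648 = 118377464/2179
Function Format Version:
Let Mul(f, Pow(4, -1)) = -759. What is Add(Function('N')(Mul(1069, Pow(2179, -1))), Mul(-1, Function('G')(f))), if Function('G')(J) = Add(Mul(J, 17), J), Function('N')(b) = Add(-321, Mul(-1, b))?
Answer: Rational(118377464, 2179) ≈ 54327.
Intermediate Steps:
f = -3036 (f = Mul(4, -759) = -3036)
Function('G')(J) = Mul(18, J) (Function('G')(J) = Add(Mul(17, J), J) = Mul(18, J))
Add(Function('N')(Mul(1069, Pow(2179, -1))), Mul(-1, Function('G')(f))) = Add(Add(-321, Mul(-1, Mul(1069, Pow(2179, -1)))), Mul(-1, Mul(18, -3036))) = Add(Add(-321, Mul(-1, Mul(1069, Rational(1, 2179)))), Mul(-1, -54648)) = Add(Add(-321, Mul(-1, Rational(1069, 2179))), 54648) = Add(Add(-321, Rational(-1069, 2179)), 54648) = Add(Rational(-700528, 2179), 54648) = Rational(118377464, 2179)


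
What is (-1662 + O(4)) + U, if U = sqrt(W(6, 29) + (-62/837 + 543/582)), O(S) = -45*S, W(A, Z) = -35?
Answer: -1842 + I*sqrt(104079642)/1746 ≈ -1842.0 + 5.843*I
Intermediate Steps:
U = I*sqrt(104079642)/1746 (U = sqrt(-35 + (-62/837 + 543/582)) = sqrt(-35 + (-62*1/837 + 543*(1/582))) = sqrt(-35 + (-2/27 + 181/194)) = sqrt(-35 + 4499/5238) = sqrt(-178831/5238) = I*sqrt(104079642)/1746 ≈ 5.843*I)
(-1662 + O(4)) + U = (-1662 - 45*4) + I*sqrt(104079642)/1746 = (-1662 - 180) + I*sqrt(104079642)/1746 = -1842 + I*sqrt(104079642)/1746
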